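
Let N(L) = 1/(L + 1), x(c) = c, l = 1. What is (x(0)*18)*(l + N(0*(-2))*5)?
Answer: 0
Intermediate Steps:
N(L) = 1/(1 + L)
(x(0)*18)*(l + N(0*(-2))*5) = (0*18)*(1 + 5/(1 + 0*(-2))) = 0*(1 + 5/(1 + 0)) = 0*(1 + 5/1) = 0*(1 + 1*5) = 0*(1 + 5) = 0*6 = 0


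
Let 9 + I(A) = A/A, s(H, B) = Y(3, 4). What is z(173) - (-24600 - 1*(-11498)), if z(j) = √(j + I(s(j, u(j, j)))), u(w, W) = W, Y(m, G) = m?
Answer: 13102 + √165 ≈ 13115.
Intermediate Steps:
s(H, B) = 3
I(A) = -8 (I(A) = -9 + A/A = -9 + 1 = -8)
z(j) = √(-8 + j) (z(j) = √(j - 8) = √(-8 + j))
z(173) - (-24600 - 1*(-11498)) = √(-8 + 173) - (-24600 - 1*(-11498)) = √165 - (-24600 + 11498) = √165 - 1*(-13102) = √165 + 13102 = 13102 + √165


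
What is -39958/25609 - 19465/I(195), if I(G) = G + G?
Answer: -102812561/1997502 ≈ -51.471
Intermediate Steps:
I(G) = 2*G
-39958/25609 - 19465/I(195) = -39958/25609 - 19465/(2*195) = -39958*1/25609 - 19465/390 = -39958/25609 - 19465*1/390 = -39958/25609 - 3893/78 = -102812561/1997502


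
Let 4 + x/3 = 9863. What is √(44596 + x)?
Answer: 11*√613 ≈ 272.35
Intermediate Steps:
x = 29577 (x = -12 + 3*9863 = -12 + 29589 = 29577)
√(44596 + x) = √(44596 + 29577) = √74173 = 11*√613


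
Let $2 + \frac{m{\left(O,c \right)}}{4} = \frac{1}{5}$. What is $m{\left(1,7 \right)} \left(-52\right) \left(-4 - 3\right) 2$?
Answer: $- \frac{26208}{5} \approx -5241.6$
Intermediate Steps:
$m{\left(O,c \right)} = - \frac{36}{5}$ ($m{\left(O,c \right)} = -8 + \frac{4}{5} = - \frac{36}{5}$)
$m{\left(1,7 \right)} \left(-52\right) \left(-4 - 3\right) 2 = \left(- \frac{36}{5}\right) \left(-52\right) \left(-4 - 3\right) 2 = \frac{1872 \left(\left(-7\right) 2\right)}{5} = \frac{1872}{5} \left(-14\right) = - \frac{26208}{5}$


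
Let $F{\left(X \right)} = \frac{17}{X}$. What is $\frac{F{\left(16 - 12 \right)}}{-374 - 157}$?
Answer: $- \frac{17}{2124} \approx -0.0080038$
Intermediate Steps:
$\frac{F{\left(16 - 12 \right)}}{-374 - 157} = \frac{17 \frac{1}{16 - 12}}{-374 - 157} = \frac{17 \frac{1}{16 - 12}}{-531} = \frac{17}{4} \left(- \frac{1}{531}\right) = - \frac{17}{2124}$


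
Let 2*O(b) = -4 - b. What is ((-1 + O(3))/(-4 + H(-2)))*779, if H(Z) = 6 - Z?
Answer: -7011/8 ≈ -876.38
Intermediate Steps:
O(b) = -2 - b/2 (O(b) = (-4 - b)/2 = -2 - b/2)
((-1 + O(3))/(-4 + H(-2)))*779 = ((-1 + (-2 - ½*3))/(-4 + (6 - 1*(-2))))*779 = ((-1 + (-2 - 3/2))/(-4 + (6 + 2)))*779 = ((-1 - 7/2)/(-4 + 8))*779 = -9/2/4*779 = -9/2*¼*779 = -9/8*779 = -7011/8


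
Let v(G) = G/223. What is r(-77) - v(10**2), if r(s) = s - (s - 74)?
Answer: 16402/223 ≈ 73.552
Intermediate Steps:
v(G) = G/223 (v(G) = G*(1/223) = G/223)
r(s) = 74 (r(s) = s - (-74 + s) = s + (74 - s) = 74)
r(-77) - v(10**2) = 74 - 10**2/223 = 74 - 100/223 = 16402/223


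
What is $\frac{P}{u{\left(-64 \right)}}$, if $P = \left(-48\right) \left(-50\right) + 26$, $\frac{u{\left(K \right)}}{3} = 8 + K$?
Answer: $- \frac{1213}{84} \approx -14.44$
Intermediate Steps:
$u{\left(K \right)} = 24 + 3 K$ ($u{\left(K \right)} = 3 \left(8 + K\right) = 24 + 3 K$)
$P = 2426$ ($P = 2400 + 26 = 2426$)
$\frac{P}{u{\left(-64 \right)}} = \frac{2426}{24 + 3 \left(-64\right)} = \frac{2426}{24 - 192} = \frac{2426}{-168} = 2426 \left(- \frac{1}{168}\right) = - \frac{1213}{84}$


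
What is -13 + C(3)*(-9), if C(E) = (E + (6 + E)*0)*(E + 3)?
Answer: -175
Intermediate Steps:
C(E) = E*(3 + E) (C(E) = (E + 0)*(3 + E) = E*(3 + E))
-13 + C(3)*(-9) = -13 + (3*(3 + 3))*(-9) = -13 + (3*6)*(-9) = -13 + 18*(-9) = -13 - 162 = -175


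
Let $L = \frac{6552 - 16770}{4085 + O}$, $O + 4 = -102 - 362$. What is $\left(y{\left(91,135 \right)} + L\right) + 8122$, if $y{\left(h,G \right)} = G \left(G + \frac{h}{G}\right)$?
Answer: $\frac{95616028}{3617} \approx 26435.0$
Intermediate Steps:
$O = -468$ ($O = -4 - 464 = -468$)
$L = - \frac{10218}{3617}$ ($L = \frac{6552 - 16770}{4085 - 468} = - \frac{10218}{3617} \approx -2.825$)
$\left(y{\left(91,135 \right)} + L\right) + 8122 = \left(\left(91 + 135^{2}\right) - \frac{10218}{3617}\right) + 8122 = \left(\left(91 + 18225\right) - \frac{10218}{3617}\right) + 8122 = \left(18316 - \frac{10218}{3617}\right) + 8122 = \frac{66238754}{3617} + 8122 = \frac{95616028}{3617}$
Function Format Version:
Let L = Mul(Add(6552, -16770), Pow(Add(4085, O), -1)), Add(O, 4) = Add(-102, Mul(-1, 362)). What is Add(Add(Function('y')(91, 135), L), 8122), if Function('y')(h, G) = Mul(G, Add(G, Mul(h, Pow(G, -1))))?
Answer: Rational(95616028, 3617) ≈ 26435.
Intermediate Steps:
O = -468 (O = Add(-4, Add(-102, Mul(-1, 362))) = Add(-4, Add(-102, -362)) = Add(-4, -464) = -468)
L = Rational(-10218, 3617) (L = Mul(Add(6552, -16770), Pow(Add(4085, -468), -1)) = Mul(-10218, Pow(3617, -1)) = Mul(-10218, Rational(1, 3617)) = Rational(-10218, 3617) ≈ -2.8250)
Add(Add(Function('y')(91, 135), L), 8122) = Add(Add(Add(91, Pow(135, 2)), Rational(-10218, 3617)), 8122) = Add(Add(Add(91, 18225), Rational(-10218, 3617)), 8122) = Add(Add(18316, Rational(-10218, 3617)), 8122) = Add(Rational(66238754, 3617), 8122) = Rational(95616028, 3617)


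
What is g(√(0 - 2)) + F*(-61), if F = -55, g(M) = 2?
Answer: 3357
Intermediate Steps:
g(√(0 - 2)) + F*(-61) = 2 - 55*(-61) = 2 + 3355 = 3357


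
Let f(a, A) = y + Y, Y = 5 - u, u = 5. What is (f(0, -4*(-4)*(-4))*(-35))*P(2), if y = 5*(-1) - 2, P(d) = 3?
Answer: 735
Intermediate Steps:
y = -7 (y = -5 - 2 = -7)
Y = 0 (Y = 5 - 1*5 = 5 - 5 = 0)
f(a, A) = -7 (f(a, A) = -7 + 0 = -7)
(f(0, -4*(-4)*(-4))*(-35))*P(2) = -7*(-35)*3 = 245*3 = 735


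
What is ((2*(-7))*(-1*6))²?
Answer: 7056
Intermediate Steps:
((2*(-7))*(-1*6))² = (-14*(-6))² = 84² = 7056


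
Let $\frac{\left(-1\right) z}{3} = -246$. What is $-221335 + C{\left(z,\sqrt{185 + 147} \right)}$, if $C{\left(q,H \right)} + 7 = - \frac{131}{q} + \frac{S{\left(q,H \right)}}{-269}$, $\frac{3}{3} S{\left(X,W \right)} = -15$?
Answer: $- \frac{43941280693}{198522} \approx -2.2134 \cdot 10^{5}$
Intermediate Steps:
$z = 738$ ($z = \left(-3\right) \left(-246\right) = 738$)
$S{\left(X,W \right)} = -15$
$C{\left(q,H \right)} = - \frac{1868}{269} - \frac{131}{q}$ ($C{\left(q,H \right)} = -7 - \left(- \frac{15}{269} + \frac{131}{q}\right) = -7 + \left(- \frac{131}{q} + \frac{15}{269}\right) = -7 + \left(\frac{15}{269} - \frac{131}{q}\right) = - \frac{1868}{269} - \frac{131}{q}$)
$-221335 + C{\left(z,\sqrt{185 + 147} \right)} = -221335 - \left(\frac{1868}{269} + \frac{131}{738}\right) = -221335 - \frac{1413823}{198522} = - \frac{43941280693}{198522}$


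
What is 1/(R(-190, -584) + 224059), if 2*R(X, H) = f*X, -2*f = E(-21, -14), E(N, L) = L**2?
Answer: 1/233369 ≈ 4.2851e-6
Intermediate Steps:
f = -98 (f = -1/2*(-14)**2 = -1/2*196 = -98)
R(X, H) = -49*X (R(X, H) = (-98*X)/2 = -49*X)
1/(R(-190, -584) + 224059) = 1/(-49*(-190) + 224059) = 1/(9310 + 224059) = 1/233369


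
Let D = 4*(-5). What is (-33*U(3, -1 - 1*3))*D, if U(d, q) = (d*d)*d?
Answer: 17820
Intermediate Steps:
U(d, q) = d**3 (U(d, q) = d**2*d = d**3)
D = -20
(-33*U(3, -1 - 1*3))*D = -33*3**3*(-20) = -33*27*(-20) = -891*(-20) = 17820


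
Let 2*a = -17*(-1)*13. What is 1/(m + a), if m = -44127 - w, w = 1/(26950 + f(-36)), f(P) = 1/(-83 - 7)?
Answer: -4850998/213523953647 ≈ -2.2719e-5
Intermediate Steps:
f(P) = -1/90 (f(P) = 1/(-90) = -1/90)
w = 90/2425499 (w = 1/(26950 - 1/90) = 1/(2425499/90) = 90/2425499 ≈ 3.7106e-5)
m = -107029994463/2425499 (m = -44127 - 1*90/2425499 = -44127 - 90/2425499 = -107029994463/2425499 ≈ -44127.)
a = 221/2 (a = (-17*(-1)*13)/2 = (17*13)/2 = (½)*221 = 221/2 ≈ 110.50)
1/(m + a) = 1/(-107029994463/2425499 + 221/2) = 1/(-213523953647/4850998) = -4850998/213523953647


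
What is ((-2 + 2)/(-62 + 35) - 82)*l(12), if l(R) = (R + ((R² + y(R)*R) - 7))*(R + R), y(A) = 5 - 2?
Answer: -364080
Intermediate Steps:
y(A) = 3
l(R) = 2*R*(-7 + R² + 4*R) (l(R) = (R + ((R² + 3*R) - 7))*(R + R) = (R + (-7 + R² + 3*R))*(2*R) = (-7 + R² + 4*R)*(2*R) = 2*R*(-7 + R² + 4*R))
((-2 + 2)/(-62 + 35) - 82)*l(12) = ((-2 + 2)/(-62 + 35) - 82)*(2*12*(-7 + 12² + 4*12)) = (0/(-27) - 82)*(2*12*(-7 + 144 + 48)) = (0*(-1/27) - 82)*(2*12*185) = (0 - 82)*4440 = -82*4440 = -364080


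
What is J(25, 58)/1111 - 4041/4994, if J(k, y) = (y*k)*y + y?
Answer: 37799591/504394 ≈ 74.941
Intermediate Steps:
J(k, y) = y + k*y² (J(k, y) = (k*y)*y + y = k*y² + y = y + k*y²)
J(25, 58)/1111 - 4041/4994 = (58*(1 + 25*58))/1111 - 4041/4994 = (58*(1 + 1450))*(1/1111) - 4041*1/4994 = (58*1451)*(1/1111) - 4041/4994 = 84158*(1/1111) - 4041/4994 = 84158/1111 - 4041/4994 = 37799591/504394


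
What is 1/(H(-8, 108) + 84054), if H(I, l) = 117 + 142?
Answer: 1/84313 ≈ 1.1861e-5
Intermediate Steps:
H(I, l) = 259
1/(H(-8, 108) + 84054) = 1/(259 + 84054) = 1/84313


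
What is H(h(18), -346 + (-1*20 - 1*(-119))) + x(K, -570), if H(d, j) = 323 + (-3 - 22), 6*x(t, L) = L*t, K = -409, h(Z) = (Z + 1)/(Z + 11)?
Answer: 39153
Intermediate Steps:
h(Z) = (1 + Z)/(11 + Z)
x(t, L) = L*t/6 (x(t, L) = (L*t)/6 = L*t/6)
H(d, j) = 298 (H(d, j) = 323 - 25 = 298)
H(h(18), -346 + (-1*20 - 1*(-119))) + x(K, -570) = 298 + (⅙)*(-570)*(-409) = 298 + 38855 = 39153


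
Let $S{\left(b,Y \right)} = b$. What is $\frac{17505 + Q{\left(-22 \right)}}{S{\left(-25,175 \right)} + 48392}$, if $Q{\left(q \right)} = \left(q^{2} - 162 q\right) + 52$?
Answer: $\frac{21605}{48367} \approx 0.44669$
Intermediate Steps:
$Q{\left(q \right)} = 52 + q^{2} - 162 q$
$\frac{17505 + Q{\left(-22 \right)}}{S{\left(-25,175 \right)} + 48392} = \frac{17505 + \left(52 + \left(-22\right)^{2} - -3564\right)}{-25 + 48392} = \frac{17505 + \left(52 + 484 + 3564\right)}{48367} = \left(17505 + 4100\right) \frac{1}{48367} = 21605 \cdot \frac{1}{48367} = \frac{21605}{48367}$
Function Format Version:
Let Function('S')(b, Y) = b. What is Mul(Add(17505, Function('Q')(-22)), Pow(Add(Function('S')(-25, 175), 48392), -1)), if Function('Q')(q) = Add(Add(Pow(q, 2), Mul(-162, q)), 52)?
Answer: Rational(21605, 48367) ≈ 0.44669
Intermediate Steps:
Function('Q')(q) = Add(52, Pow(q, 2), Mul(-162, q))
Mul(Add(17505, Function('Q')(-22)), Pow(Add(Function('S')(-25, 175), 48392), -1)) = Mul(Add(17505, Add(52, Pow(-22, 2), Mul(-162, -22))), Pow(Add(-25, 48392), -1)) = Mul(Add(17505, Add(52, 484, 3564)), Pow(48367, -1)) = Mul(Add(17505, 4100), Rational(1, 48367)) = Mul(21605, Rational(1, 48367)) = Rational(21605, 48367)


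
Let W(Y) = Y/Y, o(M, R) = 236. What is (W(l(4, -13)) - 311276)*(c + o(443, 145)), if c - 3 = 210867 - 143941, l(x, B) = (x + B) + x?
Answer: -20906785375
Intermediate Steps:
l(x, B) = B + 2*x (l(x, B) = (B + x) + x = B + 2*x)
W(Y) = 1
c = 66929 (c = 3 + (210867 - 143941) = 3 + 66926 = 66929)
(W(l(4, -13)) - 311276)*(c + o(443, 145)) = (1 - 311276)*(66929 + 236) = -311275*67165 = -20906785375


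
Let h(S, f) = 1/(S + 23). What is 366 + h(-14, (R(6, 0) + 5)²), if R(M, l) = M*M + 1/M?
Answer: 3295/9 ≈ 366.11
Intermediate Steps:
R(M, l) = 1/M + M² (R(M, l) = M² + 1/M = 1/M + M²)
h(S, f) = 1/(23 + S)
366 + h(-14, (R(6, 0) + 5)²) = 366 + 1/(23 - 14) = 366 + 1/9 = 366 + ⅑ = 3295/9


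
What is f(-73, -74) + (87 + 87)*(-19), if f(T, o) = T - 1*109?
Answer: -3488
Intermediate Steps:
f(T, o) = -109 + T (f(T, o) = T - 109 = -109 + T)
f(-73, -74) + (87 + 87)*(-19) = (-109 - 73) + (87 + 87)*(-19) = -182 + 174*(-19) = -182 - 3306 = -3488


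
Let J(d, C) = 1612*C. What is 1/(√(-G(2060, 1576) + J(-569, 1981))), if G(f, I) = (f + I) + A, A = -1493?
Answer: √354581/1063743 ≈ 0.00055978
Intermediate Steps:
G(f, I) = -1493 + I + f (G(f, I) = (f + I) - 1493 = (I + f) - 1493 = -1493 + I + f)
1/(√(-G(2060, 1576) + J(-569, 1981))) = 1/(√(-(-1493 + 1576 + 2060) + 1612*1981)) = 1/(√(-1*2143 + 3193372)) = 1/(√(-2143 + 3193372)) = 1/(√3191229) = 1/(3*√354581) = √354581/1063743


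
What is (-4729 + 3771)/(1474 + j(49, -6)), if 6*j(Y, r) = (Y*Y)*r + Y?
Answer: 5748/5513 ≈ 1.0426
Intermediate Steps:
j(Y, r) = Y/6 + r*Y²/6 (j(Y, r) = ((Y*Y)*r + Y)/6 = (Y²*r + Y)/6 = (r*Y² + Y)/6 = (Y + r*Y²)/6 = Y/6 + r*Y²/6)
(-4729 + 3771)/(1474 + j(49, -6)) = (-4729 + 3771)/(1474 + (⅙)*49*(1 + 49*(-6))) = -958/(1474 + (⅙)*49*(1 - 294)) = -958/(1474 + (⅙)*49*(-293)) = -958/(1474 - 14357/6) = -958/(-5513/6) = -958*(-6/5513) = 5748/5513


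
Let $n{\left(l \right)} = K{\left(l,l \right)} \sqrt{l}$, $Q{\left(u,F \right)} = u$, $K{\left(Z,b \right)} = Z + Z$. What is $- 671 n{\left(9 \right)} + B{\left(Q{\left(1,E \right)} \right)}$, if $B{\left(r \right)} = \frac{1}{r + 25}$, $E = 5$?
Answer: $- \frac{942083}{26} \approx -36234.0$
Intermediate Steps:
$K{\left(Z,b \right)} = 2 Z$
$n{\left(l \right)} = 2 l^{\frac{3}{2}}$ ($n{\left(l \right)} = 2 l \sqrt{l} = 2 l^{\frac{3}{2}}$)
$B{\left(r \right)} = \frac{1}{25 + r}$
$- 671 n{\left(9 \right)} + B{\left(Q{\left(1,E \right)} \right)} = - 671 \cdot 2 \cdot 9^{\frac{3}{2}} + \frac{1}{25 + 1} = - 671 \cdot 2 \cdot 27 + \frac{1}{26} = \left(-671\right) 54 + \frac{1}{26} = -36234 + \frac{1}{26} = - \frac{942083}{26}$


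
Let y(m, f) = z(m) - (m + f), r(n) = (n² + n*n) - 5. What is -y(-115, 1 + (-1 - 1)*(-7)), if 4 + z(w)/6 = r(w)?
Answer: -158746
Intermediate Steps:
r(n) = -5 + 2*n² (r(n) = (n² + n²) - 5 = 2*n² - 5 = -5 + 2*n²)
z(w) = -54 + 12*w² (z(w) = -24 + 6*(-5 + 2*w²) = -24 + (-30 + 12*w²) = -54 + 12*w²)
y(m, f) = -54 - f - m + 12*m² (y(m, f) = (-54 + 12*m²) - (m + f) = (-54 + 12*m²) - (f + m) = (-54 + 12*m²) + (-f - m) = -54 - f - m + 12*m²)
-y(-115, 1 + (-1 - 1)*(-7)) = -(-54 - (1 + (-1 - 1)*(-7)) - 1*(-115) + 12*(-115)²) = -(-54 - (1 - 2*(-7)) + 115 + 12*13225) = -(-54 - (1 + 14) + 115 + 158700) = -(-54 - 1*15 + 115 + 158700) = -(-54 - 15 + 115 + 158700) = -1*158746 = -158746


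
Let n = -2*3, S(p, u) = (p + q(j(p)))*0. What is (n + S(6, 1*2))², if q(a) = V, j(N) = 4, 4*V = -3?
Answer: 36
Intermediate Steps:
V = -¾ (V = (¼)*(-3) = -¾ ≈ -0.75000)
q(a) = -¾
S(p, u) = 0 (S(p, u) = (p - ¾)*0 = (-¾ + p)*0 = 0)
n = -6
(n + S(6, 1*2))² = (-6 + 0)² = (-6)² = 36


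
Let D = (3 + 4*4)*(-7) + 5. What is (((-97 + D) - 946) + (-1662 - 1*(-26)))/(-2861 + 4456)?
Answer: -2807/1595 ≈ -1.7599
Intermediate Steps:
D = -128 (D = (3 + 16)*(-7) + 5 = 19*(-7) + 5 = -133 + 5 = -128)
(((-97 + D) - 946) + (-1662 - 1*(-26)))/(-2861 + 4456) = (((-97 - 128) - 946) + (-1662 - 1*(-26)))/(-2861 + 4456) = ((-225 - 946) + (-1662 + 26))/1595 = (-1171 - 1636)*(1/1595) = -2807*1/1595 = -2807/1595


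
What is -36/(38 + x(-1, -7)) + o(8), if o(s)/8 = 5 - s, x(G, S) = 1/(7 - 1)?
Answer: -5712/229 ≈ -24.943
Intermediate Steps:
x(G, S) = ⅙ (x(G, S) = 1/6 = ⅙)
o(s) = 40 - 8*s (o(s) = 8*(5 - s) = 40 - 8*s)
-36/(38 + x(-1, -7)) + o(8) = -36/(38 + ⅙) + (40 - 8*8) = -36/229/6 + (40 - 64) = -36*6/229 - 24 = -216/229 - 24 = -5712/229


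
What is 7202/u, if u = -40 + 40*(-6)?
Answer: -3601/140 ≈ -25.721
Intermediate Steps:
u = -280 (u = -40 - 240 = -280)
7202/u = 7202/(-280) = 7202*(-1/280) = -3601/140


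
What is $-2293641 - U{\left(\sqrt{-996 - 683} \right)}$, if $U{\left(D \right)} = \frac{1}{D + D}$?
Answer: $-2293641 + \frac{i \sqrt{1679}}{3358} \approx -2.2936 \cdot 10^{6} + 0.012202 i$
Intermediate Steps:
$U{\left(D \right)} = \frac{1}{2 D}$
$-2293641 - U{\left(\sqrt{-996 - 683} \right)} = -2293641 - \frac{1}{2 \sqrt{-996 - 683}} = -2293641 - \frac{1}{2 \sqrt{-1679}} = -2293641 - \frac{1}{2 i \sqrt{1679}} = -2293641 - \frac{\left(- \frac{1}{1679}\right) i \sqrt{1679}}{2} = -2293641 - - \frac{i \sqrt{1679}}{3358} = -2293641 + \frac{i \sqrt{1679}}{3358}$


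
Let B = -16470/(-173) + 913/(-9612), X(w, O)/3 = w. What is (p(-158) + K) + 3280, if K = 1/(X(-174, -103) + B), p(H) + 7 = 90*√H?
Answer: 2323401475737/709869581 + 90*I*√158 ≈ 3273.0 + 1131.3*I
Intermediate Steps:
X(w, O) = 3*w
B = 158151691/1662876 (B = -16470*(-1/173) + 913*(-1/9612) = 16470/173 - 913/9612 = 158151691/1662876 ≈ 95.107)
p(H) = -7 + 90*√H
K = -1662876/709869581 (K = 1/(3*(-174) + 158151691/1662876) = 1/(-522 + 158151691/1662876) = 1/(-709869581/1662876) = -1662876/709869581 ≈ -0.0023425)
(p(-158) + K) + 3280 = ((-7 + 90*√(-158)) - 1662876/709869581) + 3280 = ((-7 + 90*(I*√158)) - 1662876/709869581) + 3280 = ((-7 + 90*I*√158) - 1662876/709869581) + 3280 = (-4970749943/709869581 + 90*I*√158) + 3280 = 2323401475737/709869581 + 90*I*√158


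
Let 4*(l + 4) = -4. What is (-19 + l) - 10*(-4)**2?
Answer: -184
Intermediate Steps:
l = -5 (l = -4 + (1/4)*(-4) = -4 - 1 = -5)
(-19 + l) - 10*(-4)**2 = (-19 - 5) - 10*(-4)**2 = -24 - 10*16 = -24 - 160 = -184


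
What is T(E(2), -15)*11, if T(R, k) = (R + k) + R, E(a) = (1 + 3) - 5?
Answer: -187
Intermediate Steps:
E(a) = -1 (E(a) = 4 - 5 = -1)
T(R, k) = k + 2*R
T(E(2), -15)*11 = (-15 + 2*(-1))*11 = (-15 - 2)*11 = -17*11 = -187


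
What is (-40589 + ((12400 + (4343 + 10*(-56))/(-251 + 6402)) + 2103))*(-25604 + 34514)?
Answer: -1429620218730/6151 ≈ -2.3242e+8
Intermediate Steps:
(-40589 + ((12400 + (4343 + 10*(-56))/(-251 + 6402)) + 2103))*(-25604 + 34514) = (-40589 + ((12400 + (4343 - 560)/6151) + 2103))*8910 = (-40589 + ((12400 + 3783*(1/6151)) + 2103))*8910 = (-40589 + ((12400 + 3783/6151) + 2103))*8910 = (-40589 + (76276183/6151 + 2103))*8910 = (-40589 + 89211736/6151)*8910 = -160451203/6151*8910 = -1429620218730/6151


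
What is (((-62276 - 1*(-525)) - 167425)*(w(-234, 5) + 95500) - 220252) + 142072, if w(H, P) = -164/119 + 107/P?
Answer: -13025129950788/595 ≈ -2.1891e+10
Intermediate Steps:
w(H, P) = -164/119 + 107/P (w(H, P) = -164*1/119 + 107/P = -164/119 + 107/P)
(((-62276 - 1*(-525)) - 167425)*(w(-234, 5) + 95500) - 220252) + 142072 = (((-62276 - 1*(-525)) - 167425)*((-164/119 + 107/5) + 95500) - 220252) + 142072 = (((-62276 + 525) - 167425)*((-164/119 + 107*(⅕)) + 95500) - 220252) + 142072 = ((-61751 - 167425)*((-164/119 + 107/5) + 95500) - 220252) + 142072 = (-229176*(11913/595 + 95500) - 220252) + 142072 = (-229176*56834413/595 - 220252) + 142072 = (-13025083433688/595 - 220252) + 142072 = -13025214483628/595 + 142072 = -13025129950788/595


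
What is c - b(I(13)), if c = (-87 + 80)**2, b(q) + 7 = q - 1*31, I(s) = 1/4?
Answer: 347/4 ≈ 86.750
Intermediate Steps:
I(s) = 1/4
b(q) = -38 + q (b(q) = -7 + (q - 1*31) = -7 + (q - 31) = -7 + (-31 + q) = -38 + q)
c = 49 (c = (-7)**2 = 49)
c - b(I(13)) = 49 - (-38 + 1/4) = 49 - 1*(-151/4) = 49 + 151/4 = 347/4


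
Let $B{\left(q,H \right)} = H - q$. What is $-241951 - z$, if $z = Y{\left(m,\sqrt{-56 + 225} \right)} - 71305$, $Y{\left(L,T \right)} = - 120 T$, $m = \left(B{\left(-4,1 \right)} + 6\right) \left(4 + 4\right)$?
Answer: $-169086$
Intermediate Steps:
$m = 88$ ($m = \left(\left(1 - -4\right) + 6\right) \left(4 + 4\right) = \left(\left(1 + 4\right) + 6\right) 8 = \left(5 + 6\right) 8 = 11 \cdot 8 = 88$)
$z = -72865$ ($z = - 120 \sqrt{-56 + 225} - 71305 = - 120 \sqrt{169} - 71305 = \left(-120\right) 13 - 71305 = -1560 - 71305 = -72865$)
$-241951 - z = -241951 - -72865 = -241951 + 72865 = -169086$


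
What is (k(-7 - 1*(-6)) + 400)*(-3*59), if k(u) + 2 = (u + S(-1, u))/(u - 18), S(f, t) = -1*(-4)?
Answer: -1337943/19 ≈ -70418.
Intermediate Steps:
S(f, t) = 4
k(u) = -2 + (4 + u)/(-18 + u) (k(u) = -2 + (u + 4)/(u - 18) = -2 + (4 + u)/(-18 + u))
(k(-7 - 1*(-6)) + 400)*(-3*59) = ((40 - (-7 - 1*(-6)))/(-18 + (-7 - 1*(-6))) + 400)*(-3*59) = ((40 - (-7 + 6))/(-18 + (-7 + 6)) + 400)*(-177) = ((40 - 1*(-1))/(-18 - 1) + 400)*(-177) = ((40 + 1)/(-19) + 400)*(-177) = (-1/19*41 + 400)*(-177) = (-41/19 + 400)*(-177) = (7559/19)*(-177) = -1337943/19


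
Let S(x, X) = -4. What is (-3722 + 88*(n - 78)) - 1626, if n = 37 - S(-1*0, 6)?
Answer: -8604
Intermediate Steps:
n = 41 (n = 37 - 1*(-4) = 37 + 4 = 41)
(-3722 + 88*(n - 78)) - 1626 = (-3722 + 88*(41 - 78)) - 1626 = (-3722 + 88*(-37)) - 1626 = (-3722 - 3256) - 1626 = -6978 - 1626 = -8604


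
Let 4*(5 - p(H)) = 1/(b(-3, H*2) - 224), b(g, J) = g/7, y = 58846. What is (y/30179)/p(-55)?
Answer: 369788264/948435433 ≈ 0.38989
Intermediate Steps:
b(g, J) = g/7 (b(g, J) = g*(1/7) = g/7)
p(H) = 31427/6284 (p(H) = 5 - 1/(4*((1/7)*(-3) - 224)) = 5 - 1/(4*(-3/7 - 224)) = 5 - 1/(4*(-1571/7)) = 5 - 1/4*(-7/1571) = 5 + 7/6284 = 31427/6284)
(y/30179)/p(-55) = (58846/30179)/(31427/6284) = (58846*(1/30179))*(6284/31427) = (58846/30179)*(6284/31427) = 369788264/948435433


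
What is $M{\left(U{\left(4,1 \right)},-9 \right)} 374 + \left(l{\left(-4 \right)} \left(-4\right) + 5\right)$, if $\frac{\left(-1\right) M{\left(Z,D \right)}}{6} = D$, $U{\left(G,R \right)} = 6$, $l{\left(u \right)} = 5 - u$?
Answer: $20165$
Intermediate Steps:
$M{\left(Z,D \right)} = - 6 D$
$M{\left(U{\left(4,1 \right)},-9 \right)} 374 + \left(l{\left(-4 \right)} \left(-4\right) + 5\right) = \left(-6\right) \left(-9\right) 374 + \left(\left(5 - -4\right) \left(-4\right) + 5\right) = 54 \cdot 374 + \left(\left(5 + 4\right) \left(-4\right) + 5\right) = 20196 + \left(9 \left(-4\right) + 5\right) = 20196 + \left(-36 + 5\right) = 20196 - 31 = 20165$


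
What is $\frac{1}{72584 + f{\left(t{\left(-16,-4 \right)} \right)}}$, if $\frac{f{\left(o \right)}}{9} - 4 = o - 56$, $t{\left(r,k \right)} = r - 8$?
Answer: $\frac{1}{71900} \approx 1.3908 \cdot 10^{-5}$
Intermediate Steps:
$t{\left(r,k \right)} = -8 + r$
$f{\left(o \right)} = -468 + 9 o$ ($f{\left(o \right)} = 36 + 9 \left(o - 56\right) = 36 + 9 \left(-56 + o\right) = 36 + \left(-504 + 9 o\right) = -468 + 9 o$)
$\frac{1}{72584 + f{\left(t{\left(-16,-4 \right)} \right)}} = \frac{1}{72584 - \left(468 - 9 \left(-8 - 16\right)\right)} = \frac{1}{72584 + \left(-468 + 9 \left(-24\right)\right)} = \frac{1}{72584 - 684} = \frac{1}{71900}$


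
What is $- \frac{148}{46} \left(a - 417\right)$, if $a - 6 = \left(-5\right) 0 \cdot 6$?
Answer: $\frac{30414}{23} \approx 1322.3$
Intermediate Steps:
$a = 6$ ($a = 6 + \left(-5\right) 0 \cdot 6 = 6 + 0 \cdot 6 = 6 + 0 = 6$)
$- \frac{148}{46} \left(a - 417\right) = - \frac{148}{46} \left(6 - 417\right) = \left(-148\right) \frac{1}{46} \left(-411\right) = \left(- \frac{74}{23}\right) \left(-411\right) = \frac{30414}{23}$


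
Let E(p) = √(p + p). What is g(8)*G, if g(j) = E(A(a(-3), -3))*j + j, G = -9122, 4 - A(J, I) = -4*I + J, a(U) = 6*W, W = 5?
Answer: -72976 - 145952*I*√19 ≈ -72976.0 - 6.3619e+5*I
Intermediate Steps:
a(U) = 30 (a(U) = 6*5 = 30)
A(J, I) = 4 - J + 4*I (A(J, I) = 4 - (-4*I + J) = 4 - (J - 4*I) = 4 + (-J + 4*I) = 4 - J + 4*I)
E(p) = √2*√p (E(p) = √(2*p) = √2*√p)
g(j) = j + 2*I*j*√19 (g(j) = (√2*√(4 - 1*30 + 4*(-3)))*j + j = (√2*√(4 - 30 - 12))*j + j = (√2*√(-38))*j + j = (√2*(I*√38))*j + j = (2*I*√19)*j + j = 2*I*j*√19 + j = j + 2*I*j*√19)
g(8)*G = (8*(1 + 2*I*√19))*(-9122) = (8 + 16*I*√19)*(-9122) = -72976 - 145952*I*√19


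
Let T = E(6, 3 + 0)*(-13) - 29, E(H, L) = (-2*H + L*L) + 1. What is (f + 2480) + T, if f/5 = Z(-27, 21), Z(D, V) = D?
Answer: 2342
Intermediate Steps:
f = -135 (f = 5*(-27) = -135)
E(H, L) = 1 + L² - 2*H (E(H, L) = (-2*H + L²) + 1 = (L² - 2*H) + 1 = 1 + L² - 2*H)
T = -3 (T = (1 + (3 + 0)² - 2*6)*(-13) - 29 = (1 + 3² - 12)*(-13) - 29 = (1 + 9 - 12)*(-13) - 29 = -2*(-13) - 29 = 26 - 29 = -3)
(f + 2480) + T = (-135 + 2480) - 3 = 2345 - 3 = 2342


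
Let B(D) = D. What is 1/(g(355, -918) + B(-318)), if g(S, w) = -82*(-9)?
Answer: 1/420 ≈ 0.0023810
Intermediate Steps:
g(S, w) = 738
1/(g(355, -918) + B(-318)) = 1/(738 - 318) = 1/420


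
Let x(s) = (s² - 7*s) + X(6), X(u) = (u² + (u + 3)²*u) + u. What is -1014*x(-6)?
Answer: -614484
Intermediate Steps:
X(u) = u + u² + u*(3 + u)² (X(u) = (u² + (3 + u)²*u) + u = (u² + u*(3 + u)²) + u = u + u² + u*(3 + u)²)
x(s) = 528 + s² - 7*s (x(s) = (s² - 7*s) + 6*(1 + 6 + (3 + 6)²) = (s² - 7*s) + 6*(1 + 6 + 9²) = (s² - 7*s) + 6*(1 + 6 + 81) = (s² - 7*s) + 6*88 = (s² - 7*s) + 528 = 528 + s² - 7*s)
-1014*x(-6) = -1014*(528 + (-6)² - 7*(-6)) = -1014*(528 + 36 + 42) = -1014*606 = -614484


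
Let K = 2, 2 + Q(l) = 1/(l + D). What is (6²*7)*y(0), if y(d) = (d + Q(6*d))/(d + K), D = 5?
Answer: -1134/5 ≈ -226.80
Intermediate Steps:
Q(l) = -2 + 1/(5 + l) (Q(l) = -2 + 1/(l + 5) = -2 + 1/(5 + l))
y(d) = (d + (-9 - 12*d)/(5 + 6*d))/(2 + d) (y(d) = (d + (-9 - 12*d)/(5 + 6*d))/(d + 2) = (d + (-9 - 12*d)/(5 + 6*d))/(2 + d))
(6²*7)*y(0) = (6²*7)*((-9 - 12*0 + 0*(5 + 6*0))/((2 + 0)*(5 + 6*0))) = (36*7)*((-9 + 0 + 0*(5 + 0))/(2*(5 + 0))) = 252*((½)*(-9 + 0 + 0*5)/5) = 252*((½)*(⅕)*(-9 + 0 + 0)) = 252*((½)*(⅕)*(-9)) = 252*(-9/10) = -1134/5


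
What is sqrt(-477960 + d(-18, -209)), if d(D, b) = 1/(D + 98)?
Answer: I*sqrt(191183995)/20 ≈ 691.35*I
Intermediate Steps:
d(D, b) = 1/(98 + D)
sqrt(-477960 + d(-18, -209)) = sqrt(-477960 + 1/(98 - 18)) = sqrt(-477960 + 1/80) = sqrt(-38236799/80) = I*sqrt(191183995)/20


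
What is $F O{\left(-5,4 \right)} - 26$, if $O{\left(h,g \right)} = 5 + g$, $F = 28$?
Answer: $226$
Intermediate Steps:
$F O{\left(-5,4 \right)} - 26 = 28 \left(5 + 4\right) - 26 = 28 \cdot 9 - 26 = 252 - 26 = 226$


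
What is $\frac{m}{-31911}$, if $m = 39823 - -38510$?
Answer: $- \frac{26111}{10637} \approx -2.4547$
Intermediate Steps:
$m = 78333$ ($m = 39823 + 38510 = 78333$)
$\frac{m}{-31911} = \frac{78333}{-31911} = 78333 \left(- \frac{1}{31911}\right) = - \frac{26111}{10637}$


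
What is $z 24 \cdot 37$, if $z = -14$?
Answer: $-12432$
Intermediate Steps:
$z 24 \cdot 37 = \left(-14\right) 24 \cdot 37 = \left(-336\right) 37 = -12432$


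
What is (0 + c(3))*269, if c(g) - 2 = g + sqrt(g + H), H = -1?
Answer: 1345 + 269*sqrt(2) ≈ 1725.4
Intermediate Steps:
c(g) = 2 + g + sqrt(-1 + g) (c(g) = 2 + (g + sqrt(g - 1)) = 2 + (g + sqrt(-1 + g)) = 2 + g + sqrt(-1 + g))
(0 + c(3))*269 = (0 + (2 + 3 + sqrt(-1 + 3)))*269 = (0 + (2 + 3 + sqrt(2)))*269 = (0 + (5 + sqrt(2)))*269 = (5 + sqrt(2))*269 = 1345 + 269*sqrt(2)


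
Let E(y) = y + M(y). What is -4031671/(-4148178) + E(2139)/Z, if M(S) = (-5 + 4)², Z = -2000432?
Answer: 1007025822619/1037268501612 ≈ 0.97084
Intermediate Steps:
M(S) = 1 (M(S) = (-1)² = 1)
E(y) = 1 + y (E(y) = y + 1 = 1 + y)
-4031671/(-4148178) + E(2139)/Z = -4031671/(-4148178) + (1 + 2139)/(-2000432) = -4031671*(-1/4148178) + 2140*(-1/2000432) = 4031671/4148178 - 535/500108 = 1007025822619/1037268501612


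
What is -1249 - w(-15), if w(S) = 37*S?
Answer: -694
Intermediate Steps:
-1249 - w(-15) = -1249 - 37*(-15) = -1249 - 1*(-555) = -1249 + 555 = -694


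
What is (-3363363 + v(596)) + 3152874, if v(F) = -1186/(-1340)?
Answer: -141027037/670 ≈ -2.1049e+5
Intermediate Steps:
v(F) = 593/670 (v(F) = -1186*(-1/1340) = 593/670)
(-3363363 + v(596)) + 3152874 = (-3363363 + 593/670) + 3152874 = -2253452617/670 + 3152874 = -141027037/670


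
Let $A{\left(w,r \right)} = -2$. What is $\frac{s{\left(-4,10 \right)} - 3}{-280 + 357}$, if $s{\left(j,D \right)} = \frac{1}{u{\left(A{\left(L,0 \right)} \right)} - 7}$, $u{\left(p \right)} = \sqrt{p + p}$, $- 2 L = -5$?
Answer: $- \frac{166}{4081} - \frac{2 i}{4081} \approx -0.040676 - 0.00049008 i$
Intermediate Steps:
$L = \frac{5}{2}$ ($L = \left(- \frac{1}{2}\right) \left(-5\right) = \frac{5}{2} \approx 2.5$)
$u{\left(p \right)} = \sqrt{2} \sqrt{p}$ ($u{\left(p \right)} = \sqrt{2 p} = \sqrt{2} \sqrt{p}$)
$s{\left(j,D \right)} = \frac{-7 - 2 i}{53}$ ($s{\left(j,D \right)} = \frac{1}{\sqrt{2} \sqrt{-2} - 7} = \frac{1}{\sqrt{2} i \sqrt{2} - 7} = \frac{1}{2 i - 7} = \frac{1}{-7 + 2 i} = \frac{-7 - 2 i}{53}$)
$\frac{s{\left(-4,10 \right)} - 3}{-280 + 357} = \frac{\left(- \frac{7}{53} - \frac{2 i}{53}\right) - 3}{-280 + 357} = \frac{- \frac{166}{53} - \frac{2 i}{53}}{77} = \left(- \frac{166}{53} - \frac{2 i}{53}\right) \frac{1}{77} = - \frac{166}{4081} - \frac{2 i}{4081}$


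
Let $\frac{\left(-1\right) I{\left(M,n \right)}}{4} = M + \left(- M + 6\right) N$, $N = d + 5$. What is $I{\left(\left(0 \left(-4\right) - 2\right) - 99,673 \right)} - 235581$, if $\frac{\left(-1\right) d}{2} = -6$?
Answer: $-242453$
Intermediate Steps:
$d = 12$ ($d = \left(-2\right) \left(-6\right) = 12$)
$N = 17$ ($N = 12 + 5 = 17$)
$I{\left(M,n \right)} = -408 + 64 M$ ($I{\left(M,n \right)} = - 4 \left(M + \left(- M + 6\right) 17\right) = - 4 \left(M + \left(6 - M\right) 17\right) = - 4 \left(M - \left(-102 + 17 M\right)\right) = - 4 \left(102 - 16 M\right) = -408 + 64 M$)
$I{\left(\left(0 \left(-4\right) - 2\right) - 99,673 \right)} - 235581 = \left(-408 + 64 \left(\left(0 \left(-4\right) - 2\right) - 99\right)\right) - 235581 = \left(-408 + 64 \left(\left(0 - 2\right) - 99\right)\right) - 235581 = \left(-408 + 64 \left(-2 - 99\right)\right) - 235581 = \left(-408 + 64 \left(-101\right)\right) - 235581 = \left(-408 - 6464\right) - 235581 = -6872 - 235581 = -242453$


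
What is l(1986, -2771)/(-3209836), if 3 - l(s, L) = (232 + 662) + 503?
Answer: 697/1604918 ≈ 0.00043429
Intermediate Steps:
l(s, L) = -1394 (l(s, L) = 3 - ((232 + 662) + 503) = 3 - (894 + 503) = 3 - 1*1397 = 3 - 1397 = -1394)
l(1986, -2771)/(-3209836) = -1394/(-3209836) = -1394*(-1/3209836) = 697/1604918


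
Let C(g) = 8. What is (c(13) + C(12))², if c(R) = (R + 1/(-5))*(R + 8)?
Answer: 1915456/25 ≈ 76618.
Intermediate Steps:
c(R) = (8 + R)*(-⅕ + R) (c(R) = (R - ⅕)*(8 + R) = (-⅕ + R)*(8 + R) = (8 + R)*(-⅕ + R))
(c(13) + C(12))² = ((-8/5 + 13² + (39/5)*13) + 8)² = ((-8/5 + 169 + 507/5) + 8)² = (1344/5 + 8)² = (1384/5)² = 1915456/25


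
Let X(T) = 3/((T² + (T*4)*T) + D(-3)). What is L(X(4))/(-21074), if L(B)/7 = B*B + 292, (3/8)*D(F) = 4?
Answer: -151223863/1559138816 ≈ -0.096992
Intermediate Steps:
D(F) = 32/3 (D(F) = (8/3)*4 = 32/3)
X(T) = 3/(32/3 + 5*T²) (X(T) = 3/((T² + (T*4)*T) + 32/3) = 3/((T² + (4*T)*T) + 32/3) = 3/((T² + 4*T²) + 32/3) = 3/(5*T² + 32/3) = 3/(32/3 + 5*T²))
L(B) = 2044 + 7*B² (L(B) = 7*(B*B + 292) = 7*(B² + 292) = 7*(292 + B²) = 2044 + 7*B²)
L(X(4))/(-21074) = (2044 + 7*(9/(32 + 15*4²))²)/(-21074) = (2044 + 7*(9/(32 + 15*16))²)*(-1/21074) = (2044 + 7*(9/(32 + 240))²)*(-1/21074) = (2044 + 7*(9/272)²)*(-1/21074) = (2044 + 7*(81/73984))*(-1/21074) = (2044 + 567/73984)*(-1/21074) = (151223863/73984)*(-1/21074) = -151223863/1559138816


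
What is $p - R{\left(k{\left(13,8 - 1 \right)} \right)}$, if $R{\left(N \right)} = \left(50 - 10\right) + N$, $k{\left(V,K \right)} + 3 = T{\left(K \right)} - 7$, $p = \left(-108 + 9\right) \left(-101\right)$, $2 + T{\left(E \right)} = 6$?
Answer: $9965$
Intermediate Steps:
$T{\left(E \right)} = 4$ ($T{\left(E \right)} = -2 + 6 = 4$)
$p = 9999$ ($p = \left(-99\right) \left(-101\right) = 9999$)
$k{\left(V,K \right)} = -6$ ($k{\left(V,K \right)} = -3 + \left(4 - 7\right) = -3 - 3 = -6$)
$R{\left(N \right)} = 40 + N$
$p - R{\left(k{\left(13,8 - 1 \right)} \right)} = 9999 - \left(40 - 6\right) = 9999 - 34 = 9965$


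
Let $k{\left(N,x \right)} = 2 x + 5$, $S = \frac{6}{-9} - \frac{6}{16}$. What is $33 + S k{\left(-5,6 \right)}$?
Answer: $\frac{367}{24} \approx 15.292$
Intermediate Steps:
$S = - \frac{25}{24}$ ($S = 6 \left(- \frac{1}{9}\right) - \frac{3}{8} = - \frac{2}{3} - \frac{3}{8} = - \frac{25}{24} \approx -1.0417$)
$k{\left(N,x \right)} = 5 + 2 x$
$33 + S k{\left(-5,6 \right)} = 33 - \frac{25 \left(5 + 2 \cdot 6\right)}{24} = 33 - \frac{25 \left(5 + 12\right)}{24} = 33 - \frac{425}{24} = \frac{367}{24}$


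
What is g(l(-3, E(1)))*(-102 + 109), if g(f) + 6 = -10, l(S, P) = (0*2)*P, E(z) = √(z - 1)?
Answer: -112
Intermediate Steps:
E(z) = √(-1 + z)
l(S, P) = 0 (l(S, P) = 0*P = 0)
g(f) = -16 (g(f) = -6 - 10 = -16)
g(l(-3, E(1)))*(-102 + 109) = -16*(-102 + 109) = -16*7 = -112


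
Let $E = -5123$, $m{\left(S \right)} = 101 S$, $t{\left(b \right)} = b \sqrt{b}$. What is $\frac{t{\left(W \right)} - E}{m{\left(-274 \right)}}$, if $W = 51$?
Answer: $- \frac{5123}{27674} - \frac{51 \sqrt{51}}{27674} \approx -0.19828$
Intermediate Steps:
$t{\left(b \right)} = b^{\frac{3}{2}}$
$\frac{t{\left(W \right)} - E}{m{\left(-274 \right)}} = \frac{51^{\frac{3}{2}} - -5123}{101 \left(-274\right)} = \frac{51 \sqrt{51} + 5123}{-27674} = \left(5123 + 51 \sqrt{51}\right) \left(- \frac{1}{27674}\right) = - \frac{5123}{27674} - \frac{51 \sqrt{51}}{27674}$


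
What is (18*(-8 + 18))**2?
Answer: 32400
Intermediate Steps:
(18*(-8 + 18))**2 = (18*10)**2 = 180**2 = 32400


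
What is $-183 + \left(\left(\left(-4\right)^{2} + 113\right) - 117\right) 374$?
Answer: $4305$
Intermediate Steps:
$-183 + \left(\left(\left(-4\right)^{2} + 113\right) - 117\right) 374 = -183 + \left(\left(16 + 113\right) - 117\right) 374 = -183 + \left(129 - 117\right) 374 = -183 + 12 \cdot 374 = -183 + 4488 = 4305$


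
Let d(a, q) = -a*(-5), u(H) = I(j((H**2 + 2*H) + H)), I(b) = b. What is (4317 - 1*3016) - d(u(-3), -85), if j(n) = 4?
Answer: 1281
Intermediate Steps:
u(H) = 4
d(a, q) = 5*a
(4317 - 1*3016) - d(u(-3), -85) = (4317 - 1*3016) - 5*4 = (4317 - 3016) - 1*20 = 1301 - 20 = 1281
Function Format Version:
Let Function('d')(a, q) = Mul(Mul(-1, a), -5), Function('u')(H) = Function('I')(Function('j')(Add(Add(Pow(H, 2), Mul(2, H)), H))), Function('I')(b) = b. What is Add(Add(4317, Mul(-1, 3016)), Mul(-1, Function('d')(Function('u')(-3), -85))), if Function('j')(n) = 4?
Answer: 1281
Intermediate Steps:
Function('u')(H) = 4
Function('d')(a, q) = Mul(5, a)
Add(Add(4317, Mul(-1, 3016)), Mul(-1, Function('d')(Function('u')(-3), -85))) = Add(Add(4317, Mul(-1, 3016)), Mul(-1, Mul(5, 4))) = Add(Add(4317, -3016), Mul(-1, 20)) = Add(1301, -20) = 1281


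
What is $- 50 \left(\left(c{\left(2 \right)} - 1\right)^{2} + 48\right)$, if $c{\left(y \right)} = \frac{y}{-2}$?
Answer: $-2600$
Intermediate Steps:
$c{\left(y \right)} = - \frac{y}{2}$ ($c{\left(y \right)} = y \left(- \frac{1}{2}\right) = - \frac{y}{2}$)
$- 50 \left(\left(c{\left(2 \right)} - 1\right)^{2} + 48\right) = - 50 \left(\left(\left(- \frac{1}{2}\right) 2 - 1\right)^{2} + 48\right) = - 50 \left(\left(-1 - 1\right)^{2} + 48\right) = - 50 \left(\left(-2\right)^{2} + 48\right) = - 50 \left(4 + 48\right) = \left(-50\right) 52 = -2600$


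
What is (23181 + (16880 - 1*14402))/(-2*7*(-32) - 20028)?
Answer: -25659/19580 ≈ -1.3105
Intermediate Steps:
(23181 + (16880 - 1*14402))/(-2*7*(-32) - 20028) = (23181 + (16880 - 14402))/(-14*(-32) - 20028) = (23181 + 2478)/(448 - 20028) = 25659/(-19580) = 25659*(-1/19580) = -25659/19580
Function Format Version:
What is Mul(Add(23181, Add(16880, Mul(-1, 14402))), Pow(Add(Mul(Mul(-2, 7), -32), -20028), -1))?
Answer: Rational(-25659, 19580) ≈ -1.3105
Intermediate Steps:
Mul(Add(23181, Add(16880, Mul(-1, 14402))), Pow(Add(Mul(Mul(-2, 7), -32), -20028), -1)) = Mul(Add(23181, Add(16880, -14402)), Pow(Add(Mul(-14, -32), -20028), -1)) = Mul(Add(23181, 2478), Pow(Add(448, -20028), -1)) = Mul(25659, Pow(-19580, -1)) = Mul(25659, Rational(-1, 19580)) = Rational(-25659, 19580)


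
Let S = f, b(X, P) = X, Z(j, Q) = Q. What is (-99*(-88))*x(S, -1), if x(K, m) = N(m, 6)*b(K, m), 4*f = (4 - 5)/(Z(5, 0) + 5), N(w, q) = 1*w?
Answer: 2178/5 ≈ 435.60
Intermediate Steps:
N(w, q) = w
f = -1/20 (f = ((4 - 5)/(0 + 5))/4 = (-1/5)/4 = (-1*1/5)/4 = (1/4)*(-1/5) = -1/20 ≈ -0.050000)
S = -1/20 ≈ -0.050000
x(K, m) = K*m (x(K, m) = m*K = K*m)
(-99*(-88))*x(S, -1) = (-99*(-88))*(-1/20*(-1)) = 8712*(1/20) = 2178/5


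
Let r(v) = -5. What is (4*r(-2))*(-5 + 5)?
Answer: 0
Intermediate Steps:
(4*r(-2))*(-5 + 5) = (4*(-5))*(-5 + 5) = -20*0 = 0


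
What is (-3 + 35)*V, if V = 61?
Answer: 1952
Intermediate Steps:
(-3 + 35)*V = (-3 + 35)*61 = 32*61 = 1952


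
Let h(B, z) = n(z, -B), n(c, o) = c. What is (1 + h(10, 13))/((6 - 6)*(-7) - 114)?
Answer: -7/57 ≈ -0.12281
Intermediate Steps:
h(B, z) = z
(1 + h(10, 13))/((6 - 6)*(-7) - 114) = (1 + 13)/((6 - 6)*(-7) - 114) = 14/(0*(-7) - 114) = 14/(0 - 114) = 14/(-114) = 14*(-1/114) = -7/57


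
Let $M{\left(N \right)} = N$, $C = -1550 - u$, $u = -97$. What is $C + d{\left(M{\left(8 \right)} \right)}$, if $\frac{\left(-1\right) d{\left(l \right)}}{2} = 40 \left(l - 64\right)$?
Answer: $3027$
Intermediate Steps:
$C = -1453$ ($C = -1550 - -97 = -1550 + 97 = -1453$)
$d{\left(l \right)} = 5120 - 80 l$ ($d{\left(l \right)} = - 2 \cdot 40 \left(l - 64\right) = - 2 \cdot 40 \left(-64 + l\right) = - 2 \left(-2560 + 40 l\right) = 5120 - 80 l$)
$C + d{\left(M{\left(8 \right)} \right)} = -1453 + \left(5120 - 640\right) = -1453 + 4480 = 3027$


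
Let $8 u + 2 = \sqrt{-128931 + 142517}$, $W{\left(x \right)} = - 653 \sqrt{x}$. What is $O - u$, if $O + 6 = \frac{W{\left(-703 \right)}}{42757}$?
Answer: $- \frac{23}{4} - \frac{\sqrt{13586}}{8} - \frac{653 i \sqrt{703}}{42757} \approx -20.32 - 0.40493 i$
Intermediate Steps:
$u = - \frac{1}{4} + \frac{\sqrt{13586}}{8}$ ($u = - \frac{1}{4} + \frac{\sqrt{-128931 + 142517}}{8} = - \frac{1}{4} + \frac{\sqrt{13586}}{8} \approx 14.32$)
$O = -6 - \frac{653 i \sqrt{703}}{42757}$ ($O = -6 + \frac{\left(-653\right) \sqrt{-703}}{42757} = -6 + - 653 i \sqrt{703} \cdot \frac{1}{42757} = -6 - \frac{653 i \sqrt{703}}{42757} \approx -6.0 - 0.40493 i$)
$O - u = \left(-6 - \frac{653 i \sqrt{703}}{42757}\right) - \left(- \frac{1}{4} + \frac{\sqrt{13586}}{8}\right) = \left(-6 - \frac{653 i \sqrt{703}}{42757}\right) + \left(\frac{1}{4} - \frac{\sqrt{13586}}{8}\right) = - \frac{23}{4} - \frac{\sqrt{13586}}{8} - \frac{653 i \sqrt{703}}{42757}$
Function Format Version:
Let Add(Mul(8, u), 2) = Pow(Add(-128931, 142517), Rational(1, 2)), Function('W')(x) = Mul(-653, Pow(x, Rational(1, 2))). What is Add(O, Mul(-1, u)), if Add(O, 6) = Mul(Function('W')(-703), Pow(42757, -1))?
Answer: Add(Rational(-23, 4), Mul(Rational(-1, 8), Pow(13586, Rational(1, 2))), Mul(Rational(-653, 42757), I, Pow(703, Rational(1, 2)))) ≈ Add(-20.320, Mul(-0.40493, I))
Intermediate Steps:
u = Add(Rational(-1, 4), Mul(Rational(1, 8), Pow(13586, Rational(1, 2)))) (u = Add(Rational(-1, 4), Mul(Rational(1, 8), Pow(Add(-128931, 142517), Rational(1, 2)))) = Add(Rational(-1, 4), Mul(Rational(1, 8), Pow(13586, Rational(1, 2)))) ≈ 14.320)
O = Add(-6, Mul(Rational(-653, 42757), I, Pow(703, Rational(1, 2)))) (O = Add(-6, Mul(Mul(-653, Pow(-703, Rational(1, 2))), Pow(42757, -1))) = Add(-6, Mul(Mul(-653, Mul(I, Pow(703, Rational(1, 2)))), Rational(1, 42757))) = Add(-6, Mul(Mul(-653, I, Pow(703, Rational(1, 2))), Rational(1, 42757))) = Add(-6, Mul(Rational(-653, 42757), I, Pow(703, Rational(1, 2)))) ≈ Add(-6.0000, Mul(-0.40493, I)))
Add(O, Mul(-1, u)) = Add(Add(-6, Mul(Rational(-653, 42757), I, Pow(703, Rational(1, 2)))), Mul(-1, Add(Rational(-1, 4), Mul(Rational(1, 8), Pow(13586, Rational(1, 2)))))) = Add(Add(-6, Mul(Rational(-653, 42757), I, Pow(703, Rational(1, 2)))), Add(Rational(1, 4), Mul(Rational(-1, 8), Pow(13586, Rational(1, 2))))) = Add(Rational(-23, 4), Mul(Rational(-1, 8), Pow(13586, Rational(1, 2))), Mul(Rational(-653, 42757), I, Pow(703, Rational(1, 2))))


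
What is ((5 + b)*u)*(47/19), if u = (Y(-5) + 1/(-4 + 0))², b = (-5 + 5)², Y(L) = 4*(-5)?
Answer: 1541835/304 ≈ 5071.8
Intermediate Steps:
Y(L) = -20
b = 0 (b = 0² = 0)
u = 6561/16 (u = (-20 + 1/(-4 + 0))² = (-20 + 1/(-4))² = (-20 - ¼)² = (-81/4)² = 6561/16 ≈ 410.06)
((5 + b)*u)*(47/19) = ((5 + 0)*(6561/16))*(47/19) = (5*(6561/16))*(47*(1/19)) = (32805/16)*(47/19) = 1541835/304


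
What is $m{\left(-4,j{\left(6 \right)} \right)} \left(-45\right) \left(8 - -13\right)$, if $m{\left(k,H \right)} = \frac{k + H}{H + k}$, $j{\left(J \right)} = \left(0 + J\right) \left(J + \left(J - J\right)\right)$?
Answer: $-945$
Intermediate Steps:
$j{\left(J \right)} = J^{2}$ ($j{\left(J \right)} = J \left(J + 0\right) = J J = J^{2}$)
$m{\left(k,H \right)} = 1$ ($m{\left(k,H \right)} = \frac{H + k}{H + k} = 1$)
$m{\left(-4,j{\left(6 \right)} \right)} \left(-45\right) \left(8 - -13\right) = 1 \left(-45\right) \left(8 - -13\right) = - 45 \left(8 + 13\right) = \left(-45\right) 21 = -945$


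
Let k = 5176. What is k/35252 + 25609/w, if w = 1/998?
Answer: 225240734060/8813 ≈ 2.5558e+7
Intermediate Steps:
w = 1/998 ≈ 0.0010020
k/35252 + 25609/w = 5176/35252 + 25609/(1/998) = 5176*(1/35252) + 25609*998 = 1294/8813 + 25557782 = 225240734060/8813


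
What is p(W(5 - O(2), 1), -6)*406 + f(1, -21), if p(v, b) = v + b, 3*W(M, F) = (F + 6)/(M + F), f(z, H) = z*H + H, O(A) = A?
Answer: -13447/6 ≈ -2241.2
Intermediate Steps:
f(z, H) = H + H*z (f(z, H) = H*z + H = H + H*z)
W(M, F) = (6 + F)/(3*(F + M)) (W(M, F) = ((F + 6)/(M + F))/3 = ((6 + F)/(F + M))/3 = (6 + F)/(3*(F + M)))
p(v, b) = b + v
p(W(5 - O(2), 1), -6)*406 + f(1, -21) = (-6 + (2 + (1/3)*1)/(1 + (5 - 1*2)))*406 - 21*(1 + 1) = (-6 + (2 + 1/3)/(1 + (5 - 2)))*406 - 21*2 = (-6 + (7/3)/(1 + 3))*406 - 42 = (-6 + (7/3)/4)*406 - 42 = (-6 + (1/4)*(7/3))*406 - 42 = (-6 + 7/12)*406 - 42 = -65/12*406 - 42 = -13195/6 - 42 = -13447/6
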